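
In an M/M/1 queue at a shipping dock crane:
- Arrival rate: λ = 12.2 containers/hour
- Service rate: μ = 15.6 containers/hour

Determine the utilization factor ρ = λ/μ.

Server utilization: ρ = λ/μ
ρ = 12.2/15.6 = 0.7821
The server is busy 78.21% of the time.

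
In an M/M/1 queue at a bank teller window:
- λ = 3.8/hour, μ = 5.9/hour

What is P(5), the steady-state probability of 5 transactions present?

ρ = λ/μ = 3.8/5.9 = 0.6441
P(n) = (1-ρ)ρⁿ
P(5) = (1-0.6441) × 0.6441^5
P(5) = 0.355900 × 0.110858
P(5) = 0.03945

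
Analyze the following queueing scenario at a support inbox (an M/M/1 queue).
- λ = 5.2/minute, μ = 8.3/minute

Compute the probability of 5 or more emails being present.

ρ = λ/μ = 5.2/8.3 = 0.6265
P(N ≥ n) = ρⁿ
P(N ≥ 5) = 0.6265^5
P(N ≥ 5) = 0.09652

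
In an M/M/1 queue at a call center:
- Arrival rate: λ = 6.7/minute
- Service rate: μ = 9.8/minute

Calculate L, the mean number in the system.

ρ = λ/μ = 6.7/9.8 = 0.6837
For M/M/1: L = λ/(μ-λ)
L = 6.7/(9.8-6.7) = 6.7/3.10
L = 2.1613 calls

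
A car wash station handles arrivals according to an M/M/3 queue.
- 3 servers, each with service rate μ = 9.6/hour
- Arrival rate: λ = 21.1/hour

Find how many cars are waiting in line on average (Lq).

Traffic intensity: ρ = λ/(cμ) = 21.1/(3×9.6) = 0.7326
Since ρ = 0.7326 < 1, system is stable.
Offered load a = λ/μ = cρ = 21.1/9.6 = 2.1979
P₀ = [ Σₙ₌₀^2 aⁿ/n! + a^3/(3!(1-ρ)) ]⁻¹
Σ = a^0/0! + a^1/1! + a^2/2! = 1.0000 + 2.1979 + 2.4154 = 5.6133
a^3/(3!(1-ρ)) = 10.6178/(6 × 0.26736) = 6.6189
P₀ = 1/(5.6133 + 6.6189) = 0.08175
Lq = P₀·a^3·ρ / (3!(1-ρ)²) = 0.081751 × 10.6178 × 0.73264 / (6 × 0.071482) = 1.4828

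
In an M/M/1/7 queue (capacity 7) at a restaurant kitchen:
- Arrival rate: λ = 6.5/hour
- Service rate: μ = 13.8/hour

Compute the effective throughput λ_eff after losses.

ρ = λ/μ = 6.5/13.8 = 0.47101
P₀ = (1-ρ)/(1-ρ^(K+1)) = (1-0.47101)/(1-0.47101^8) = 0.5290/0.9976 = 0.5303
P_K = P₀×ρ^K = 0.5303 × 0.47101^7 = 0.5303 × 0.005143 = 0.002727
λ_eff = λ(1-P_K) = 6.5 × (1 - 0.002727) = 6.5 × 0.99727 = 6.4823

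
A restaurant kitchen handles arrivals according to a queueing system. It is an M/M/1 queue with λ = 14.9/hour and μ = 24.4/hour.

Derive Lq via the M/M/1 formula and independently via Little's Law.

Method 1 (direct): Lq = λ²/(μ(μ-λ)) = 222.01/(24.4 × 9.50) = 0.9578

Method 2 (Little's Law):
W = 1/(μ-λ) = 1/9.50 = 0.10526
Wq = W - 1/μ = 0.10526 - 0.040984 = 0.06428
Lq = λWq = 14.9 × 0.06428 = 0.9578 ✔ (matches Method 1)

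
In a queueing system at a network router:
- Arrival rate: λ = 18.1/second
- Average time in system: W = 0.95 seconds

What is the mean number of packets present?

Little's Law: L = λW
L = 18.1 × 0.95 = 17.1950 packets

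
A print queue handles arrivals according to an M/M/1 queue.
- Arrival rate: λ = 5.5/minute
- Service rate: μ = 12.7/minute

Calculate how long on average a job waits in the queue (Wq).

First, compute utilization: ρ = λ/μ = 5.5/12.7 = 0.4331
For M/M/1: Wq = λ/(μ(μ-λ))
Wq = 5.5/(12.7 × (12.7-5.5))
Wq = 5.5/(12.7 × 7.20)
Wq = 0.06015 minutes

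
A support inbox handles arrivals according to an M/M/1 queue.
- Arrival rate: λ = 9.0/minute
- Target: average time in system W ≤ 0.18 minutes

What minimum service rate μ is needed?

For M/M/1: W = 1/(μ-λ)
Need W ≤ 0.18, so 1/(μ-λ) ≤ 0.18
μ - λ ≥ 1/0.18 = 5.5556
μ ≥ 9.0 + 5.5556 = 14.5556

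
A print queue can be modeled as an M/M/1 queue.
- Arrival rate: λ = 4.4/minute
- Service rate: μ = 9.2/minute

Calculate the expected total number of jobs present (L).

ρ = λ/μ = 4.4/9.2 = 0.4783
For M/M/1: L = λ/(μ-λ)
L = 4.4/(9.2-4.4) = 4.4/4.80
L = 0.9167 jobs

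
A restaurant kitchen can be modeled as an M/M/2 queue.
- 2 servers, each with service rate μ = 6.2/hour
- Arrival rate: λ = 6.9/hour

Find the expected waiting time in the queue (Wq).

Traffic intensity: ρ = λ/(cμ) = 6.9/(2×6.2) = 0.5565
Since ρ = 0.5565 < 1, system is stable.
Offered load a = λ/μ = cρ = 6.9/6.2 = 1.1129
P₀ = [ Σₙ₌₀^1 aⁿ/n! + a^2/(2!(1-ρ)) ]⁻¹
Σ = a^0/0! + a^1/1! = 1.0000 + 1.1129 = 2.1129
a^2/(2!(1-ρ)) = 1.2386/(2 × 0.44355) = 1.3962
P₀ = 1/(2.1129 + 1.3962) = 0.2850
Lq = P₀·a^2·ρ / (2!(1-ρ)²) = 0.28497 × 1.2386 × 0.55645 / (2 × 0.19674) = 0.4992
Wq = Lq/λ = 0.49916/6.9 = 0.07234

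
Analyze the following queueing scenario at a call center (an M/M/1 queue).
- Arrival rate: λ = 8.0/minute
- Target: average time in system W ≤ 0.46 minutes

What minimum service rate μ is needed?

For M/M/1: W = 1/(μ-λ)
Need W ≤ 0.46, so 1/(μ-λ) ≤ 0.46
μ - λ ≥ 1/0.46 = 2.1739
μ ≥ 8.0 + 2.1739 = 10.1739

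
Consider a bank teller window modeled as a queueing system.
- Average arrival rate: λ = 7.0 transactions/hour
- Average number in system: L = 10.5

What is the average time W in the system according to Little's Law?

Little's Law: L = λW, so W = L/λ
W = 10.5/7.0 = 1.5000 hours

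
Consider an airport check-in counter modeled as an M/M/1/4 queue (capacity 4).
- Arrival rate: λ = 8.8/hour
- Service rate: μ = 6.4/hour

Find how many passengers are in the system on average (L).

ρ = λ/μ = 8.8/6.4 = 1.3750
P₀ = (1-ρ)/(1-ρ^(K+1)) = (1-1.3750)/(1-1.3750^5) = -0.3750/-3.9149 = 0.09579
P_K = P₀×ρ^K = 0.09579 × 1.3750^4 = 0.09579 × 3.5745 = 0.3424
L = ρ[1 - (K+1)ρ^K + Kρ^(K+1)] / [(1-ρ)(1-ρ^(K+1))]
L = 1.3750 × (1 - 5×3.57446 + 4×4.91489) / ((1 - 1.3750) × (1 - 4.91489)) = 2.6105 passengers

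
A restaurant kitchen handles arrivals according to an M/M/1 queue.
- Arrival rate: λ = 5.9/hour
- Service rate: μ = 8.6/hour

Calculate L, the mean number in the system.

ρ = λ/μ = 5.9/8.6 = 0.6860
For M/M/1: L = λ/(μ-λ)
L = 5.9/(8.6-5.9) = 5.9/2.70
L = 2.1852 orders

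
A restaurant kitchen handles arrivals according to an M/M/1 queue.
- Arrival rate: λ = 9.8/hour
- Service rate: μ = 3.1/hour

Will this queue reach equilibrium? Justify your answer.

Stability requires ρ = λ/(cμ) < 1
ρ = 9.8/(1 × 3.1) = 9.8/3.10 = 3.1613
Since 3.1613 ≥ 1, the system is UNSTABLE.
Queue grows without bound. Need μ > λ = 9.8.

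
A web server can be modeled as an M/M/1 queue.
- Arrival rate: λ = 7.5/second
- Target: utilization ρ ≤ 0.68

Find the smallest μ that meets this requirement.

ρ = λ/μ, so μ = λ/ρ
μ ≥ 7.5/0.68 = 11.0294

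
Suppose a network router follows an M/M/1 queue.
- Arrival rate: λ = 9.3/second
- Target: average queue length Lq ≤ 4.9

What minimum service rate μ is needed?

For M/M/1: Lq = λ²/(μ(μ-λ))
Need Lq ≤ 4.9, i.e. μ(μ-λ) ≥ λ²/4.9
μ² - 9.3μ - 86.49/4.9 ≥ 0  →  μ² - 9.3μ - 17.65102 ≥ 0
Quadratic formula (positive root): μ = [λ + √(λ² + 4×17.65102)]/2
Discriminant: 86.49 + 4×17.65102 = 157.0941, √157.0941 = 12.5337
μ ≥ (9.3 + 12.5337)/2 = 10.9169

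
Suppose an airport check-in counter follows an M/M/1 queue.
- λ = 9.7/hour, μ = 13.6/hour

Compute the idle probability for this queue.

ρ = λ/μ = 9.7/13.6 = 0.7132
P(0) = 1 - ρ = 1 - 0.7132 = 0.2868
The server is idle 28.68% of the time.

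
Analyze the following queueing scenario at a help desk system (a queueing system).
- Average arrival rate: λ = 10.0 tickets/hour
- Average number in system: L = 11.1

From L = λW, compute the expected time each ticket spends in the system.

Little's Law: L = λW, so W = L/λ
W = 11.1/10.0 = 1.1100 hours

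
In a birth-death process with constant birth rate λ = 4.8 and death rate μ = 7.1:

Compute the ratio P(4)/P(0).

For constant rates: P(n)/P(0) = (λ/μ)^n
P(4)/P(0) = (4.8/7.1)^4 = 0.67606^4 = 0.2089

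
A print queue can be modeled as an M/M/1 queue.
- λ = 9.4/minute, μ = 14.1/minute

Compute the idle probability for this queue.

ρ = λ/μ = 9.4/14.1 = 0.6667
P(0) = 1 - ρ = 1 - 0.6667 = 0.3333
The server is idle 33.33% of the time.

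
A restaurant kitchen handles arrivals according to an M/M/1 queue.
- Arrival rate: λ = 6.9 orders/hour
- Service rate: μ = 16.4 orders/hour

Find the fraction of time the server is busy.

Server utilization: ρ = λ/μ
ρ = 6.9/16.4 = 0.4207
The server is busy 42.07% of the time.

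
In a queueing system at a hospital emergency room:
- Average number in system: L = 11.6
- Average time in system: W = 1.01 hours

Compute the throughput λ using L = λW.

Little's Law: L = λW, so λ = L/W
λ = 11.6/1.01 = 11.4851 patients/hour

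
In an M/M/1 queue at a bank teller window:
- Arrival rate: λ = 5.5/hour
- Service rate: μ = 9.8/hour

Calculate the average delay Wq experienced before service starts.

First, compute utilization: ρ = λ/μ = 5.5/9.8 = 0.5612
For M/M/1: Wq = λ/(μ(μ-λ))
Wq = 5.5/(9.8 × (9.8-5.5))
Wq = 5.5/(9.8 × 4.30)
Wq = 0.1305 hours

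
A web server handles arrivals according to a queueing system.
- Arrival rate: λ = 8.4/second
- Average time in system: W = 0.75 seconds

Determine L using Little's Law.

Little's Law: L = λW
L = 8.4 × 0.75 = 6.3000 requests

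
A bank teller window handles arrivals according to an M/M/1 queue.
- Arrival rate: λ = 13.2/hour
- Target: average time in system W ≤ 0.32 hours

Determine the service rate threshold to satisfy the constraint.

For M/M/1: W = 1/(μ-λ)
Need W ≤ 0.32, so 1/(μ-λ) ≤ 0.32
μ - λ ≥ 1/0.32 = 3.1250
μ ≥ 13.2 + 3.1250 = 16.3250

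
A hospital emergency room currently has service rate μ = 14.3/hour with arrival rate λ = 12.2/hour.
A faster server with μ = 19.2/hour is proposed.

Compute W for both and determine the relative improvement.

System 1: ρ₁ = 12.2/14.3 = 0.8531, W₁ = 1/(14.3-12.2) = 0.47619
System 2: ρ₂ = 12.2/19.2 = 0.6354, W₂ = 1/(19.2-12.2) = 0.14286
Improvement: (W₁-W₂)/W₁ = (0.47619-0.14286)/0.47619 = 70.00%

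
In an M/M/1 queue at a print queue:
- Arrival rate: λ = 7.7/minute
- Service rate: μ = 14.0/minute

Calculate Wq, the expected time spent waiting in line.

First, compute utilization: ρ = λ/μ = 7.7/14.0 = 0.5500
For M/M/1: Wq = λ/(μ(μ-λ))
Wq = 7.7/(14.0 × (14.0-7.7))
Wq = 7.7/(14.0 × 6.30)
Wq = 0.08730 minutes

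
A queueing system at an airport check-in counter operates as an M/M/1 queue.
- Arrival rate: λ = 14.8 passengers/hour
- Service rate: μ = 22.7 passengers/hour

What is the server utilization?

Server utilization: ρ = λ/μ
ρ = 14.8/22.7 = 0.6520
The server is busy 65.20% of the time.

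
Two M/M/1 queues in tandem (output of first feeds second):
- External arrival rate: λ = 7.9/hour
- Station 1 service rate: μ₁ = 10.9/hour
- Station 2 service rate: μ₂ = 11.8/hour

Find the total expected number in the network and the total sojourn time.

By Jackson's theorem, each station behaves as independent M/M/1.
Station 1: ρ₁ = 7.9/10.9 = 0.7248, L₁ = ρ₁/(1-ρ₁) = λ/(μ₁-λ) = 7.9/3.00 = 2.63333
Station 2: ρ₂ = 7.9/11.8 = 0.6695, L₂ = ρ₂/(1-ρ₂) = λ/(μ₂-λ) = 7.9/3.90 = 2.02564
Total: L = L₁ + L₂ = 2.63333 + 2.02564 = 4.6590
W = L/λ = 4.6590/7.9 = 0.5897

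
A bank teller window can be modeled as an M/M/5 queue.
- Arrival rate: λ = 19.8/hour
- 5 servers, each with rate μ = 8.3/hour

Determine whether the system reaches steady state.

Stability requires ρ = λ/(cμ) < 1
ρ = 19.8/(5 × 8.3) = 19.8/41.50 = 0.4771
Since 0.4771 < 1, the system is STABLE.
The servers are busy 47.71% of the time.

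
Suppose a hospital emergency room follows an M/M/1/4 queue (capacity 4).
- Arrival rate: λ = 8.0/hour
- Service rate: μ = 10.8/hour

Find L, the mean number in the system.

ρ = λ/μ = 8.0/10.8 = 0.74074
P₀ = (1-ρ)/(1-ρ^(K+1)) = (1-0.74074)/(1-0.74074^5) = 0.2593/0.7770 = 0.3337
P_K = P₀×ρ^K = 0.3337 × 0.74074^4 = 0.3337 × 0.3011 = 0.1005
L = ρ[1 - (K+1)ρ^K + Kρ^(K+1)] / [(1-ρ)(1-ρ^(K+1))]
L = 0.74074 × (1 - 5×0.301067 + 4×0.223012) / ((1 - 0.74074) × (1 - 0.223012)) = 1.4220 patients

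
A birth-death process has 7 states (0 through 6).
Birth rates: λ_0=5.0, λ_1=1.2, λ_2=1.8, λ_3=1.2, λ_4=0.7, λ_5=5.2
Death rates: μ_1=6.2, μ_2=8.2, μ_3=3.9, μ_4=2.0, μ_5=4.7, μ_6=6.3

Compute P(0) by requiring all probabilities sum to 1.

Ratios P(n)/P(0) = (λ₀···λₙ₋₁)/(μ₁···μₙ):
P(1)/P(0) = (5.0)/(6.2) = 0.8065
P(2)/P(0) = (5.0×1.2)/(6.2×8.2) = 0.1180
P(3)/P(0) = (5.0×1.2×1.8)/(6.2×8.2×3.9) = 0.05447
P(4)/P(0) = (5.0×1.2×1.8×1.2)/(6.2×8.2×3.9×2.0) = 0.03268
P(5)/P(0) = (5.0×1.2×1.8×1.2×0.7)/(6.2×8.2×3.9×2.0×4.7) = 0.004867
P(6)/P(0) = (5.0×1.2×1.8×1.2×0.7×5.2)/(6.2×8.2×3.9×2.0×4.7×6.3) = 0.004018

Normalization: ∑ P(n) = 1
P(0) × (1.0000 + 0.8065 + 0.1180 + 0.05447 + 0.03268 + 0.004867 + 0.004018) = 1
P(0) × 2.0205 = 1
P(0) = 1/2.0205 = 0.4949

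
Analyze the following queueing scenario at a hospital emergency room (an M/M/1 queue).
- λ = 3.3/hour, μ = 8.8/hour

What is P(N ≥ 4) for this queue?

ρ = λ/μ = 3.3/8.8 = 0.3750
P(N ≥ n) = ρⁿ
P(N ≥ 4) = 0.3750^4
P(N ≥ 4) = 0.01978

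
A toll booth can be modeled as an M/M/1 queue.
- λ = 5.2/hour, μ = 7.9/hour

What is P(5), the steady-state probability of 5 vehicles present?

ρ = λ/μ = 5.2/7.9 = 0.65823
P(n) = (1-ρ)ρⁿ
P(5) = (1-0.65823) × 0.65823^5
P(5) = 0.34177 × 0.12356
P(5) = 0.04223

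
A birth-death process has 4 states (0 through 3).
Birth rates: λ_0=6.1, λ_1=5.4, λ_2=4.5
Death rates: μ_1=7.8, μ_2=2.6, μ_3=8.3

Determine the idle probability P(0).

Ratios P(n)/P(0) = (λ₀···λₙ₋₁)/(μ₁···μₙ):
P(1)/P(0) = (6.1)/(7.8) = 0.782051
P(2)/P(0) = (6.1×5.4)/(7.8×2.6) = 1.62426
P(3)/P(0) = (6.1×5.4×4.5)/(7.8×2.6×8.3) = 0.880623

Normalization: ∑ P(n) = 1
P(0) × (1.00000 + 0.782051 + 1.62426 + 0.880623) = 1
P(0) × 4.2869 = 1
P(0) = 1/4.2869 = 0.2333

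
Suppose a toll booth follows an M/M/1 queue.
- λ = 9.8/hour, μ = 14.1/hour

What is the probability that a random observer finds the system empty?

ρ = λ/μ = 9.8/14.1 = 0.6950
P(0) = 1 - ρ = 1 - 0.6950 = 0.3050
The server is idle 30.50% of the time.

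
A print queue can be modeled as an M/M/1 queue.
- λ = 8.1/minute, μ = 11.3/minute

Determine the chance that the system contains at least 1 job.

ρ = λ/μ = 8.1/11.3 = 0.7168
P(N ≥ n) = ρⁿ
P(N ≥ 1) = 0.7168^1
P(N ≥ 1) = 0.7168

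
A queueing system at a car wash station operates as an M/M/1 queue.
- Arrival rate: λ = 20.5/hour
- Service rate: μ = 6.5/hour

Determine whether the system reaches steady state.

Stability requires ρ = λ/(cμ) < 1
ρ = 20.5/(1 × 6.5) = 20.5/6.50 = 3.1538
Since 3.1538 ≥ 1, the system is UNSTABLE.
Queue grows without bound. Need μ > λ = 20.5.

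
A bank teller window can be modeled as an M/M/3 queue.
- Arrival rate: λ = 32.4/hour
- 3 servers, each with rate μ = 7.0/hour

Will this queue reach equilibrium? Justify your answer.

Stability requires ρ = λ/(cμ) < 1
ρ = 32.4/(3 × 7.0) = 32.4/21.00 = 1.5429
Since 1.5429 ≥ 1, the system is UNSTABLE.
Need c > λ/μ = 32.4/7.0 = 4.63.
Minimum servers needed: c = 5.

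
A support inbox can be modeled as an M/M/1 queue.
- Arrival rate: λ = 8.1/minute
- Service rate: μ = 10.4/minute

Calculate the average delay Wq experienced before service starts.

First, compute utilization: ρ = λ/μ = 8.1/10.4 = 0.7788
For M/M/1: Wq = λ/(μ(μ-λ))
Wq = 8.1/(10.4 × (10.4-8.1))
Wq = 8.1/(10.4 × 2.30)
Wq = 0.3386 minutes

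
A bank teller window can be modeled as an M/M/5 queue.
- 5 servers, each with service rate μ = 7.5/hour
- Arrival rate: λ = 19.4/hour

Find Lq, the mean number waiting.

Traffic intensity: ρ = λ/(cμ) = 19.4/(5×7.5) = 0.5173
Since ρ = 0.5173 < 1, system is stable.
Offered load a = λ/μ = cρ = 19.4/7.5 = 2.5867
P₀ = [ Σₙ₌₀^4 aⁿ/n! + a^5/(5!(1-ρ)) ]⁻¹
Σ = a^0/0! + a^1/1! + a^2/2! + a^3/3! + a^4/4! = 1.0000 + 2.5867 + 3.3454 + 2.8845 + 1.8653 = 11.6819
a^5/(5!(1-ρ)) = 115.7983/(120 × 0.48267) = 1.9993
P₀ = 1/(11.6819 + 1.9993) = 0.07309
Lq = P₀·a^5·ρ / (5!(1-ρ)²) = 0.07309 × 115.7983 × 0.5173 / (120 × 0.2330) = 0.1566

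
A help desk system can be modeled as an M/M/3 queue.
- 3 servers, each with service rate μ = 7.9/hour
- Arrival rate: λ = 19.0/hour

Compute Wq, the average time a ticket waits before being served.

Traffic intensity: ρ = λ/(cμ) = 19.0/(3×7.9) = 0.8017
Since ρ = 0.8017 < 1, system is stable.
Offered load a = λ/μ = cρ = 19.0/7.9 = 2.4051
P₀ = [ Σₙ₌₀^2 aⁿ/n! + a^3/(3!(1-ρ)) ]⁻¹
Σ = a^0/0! + a^1/1! + a^2/2! = 1.00000 + 2.40506 + 2.89216 = 6.2972
a^3/(3!(1-ρ)) = 13.91168/(6 × 0.1983122) = 11.6917
P₀ = 1/(6.2972 + 11.6917) = 0.05559
Lq = P₀·a^3·ρ / (3!(1-ρ)²) = 0.055590 × 13.9117 × 0.80169 / (6 × 0.039328) = 2.6274
Wq = Lq/λ = 2.6274/19.0 = 0.1383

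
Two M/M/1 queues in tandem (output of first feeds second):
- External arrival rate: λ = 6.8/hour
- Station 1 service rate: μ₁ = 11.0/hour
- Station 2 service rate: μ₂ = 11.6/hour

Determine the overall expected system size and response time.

By Jackson's theorem, each station behaves as independent M/M/1.
Station 1: ρ₁ = 6.8/11.0 = 0.6182, L₁ = ρ₁/(1-ρ₁) = λ/(μ₁-λ) = 6.8/4.20 = 1.6190
Station 2: ρ₂ = 6.8/11.6 = 0.5862, L₂ = ρ₂/(1-ρ₂) = λ/(μ₂-λ) = 6.8/4.80 = 1.4167
Total: L = L₁ + L₂ = 1.6190 + 1.4167 = 3.0357
W = L/λ = 3.0357/6.8 = 0.4464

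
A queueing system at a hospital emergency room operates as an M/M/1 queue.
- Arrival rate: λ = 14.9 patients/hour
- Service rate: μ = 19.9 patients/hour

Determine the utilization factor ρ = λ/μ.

Server utilization: ρ = λ/μ
ρ = 14.9/19.9 = 0.7487
The server is busy 74.87% of the time.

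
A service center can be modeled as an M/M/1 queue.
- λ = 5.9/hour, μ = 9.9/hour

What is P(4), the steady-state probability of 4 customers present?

ρ = λ/μ = 5.9/9.9 = 0.59596
P(n) = (1-ρ)ρⁿ
P(4) = (1-0.59596) × 0.59596^4
P(4) = 0.40404 × 0.12614
P(4) = 0.05097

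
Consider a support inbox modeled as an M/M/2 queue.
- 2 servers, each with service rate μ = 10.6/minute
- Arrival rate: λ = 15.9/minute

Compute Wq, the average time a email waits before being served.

Traffic intensity: ρ = λ/(cμ) = 15.9/(2×10.6) = 0.7500
Since ρ = 0.7500 < 1, system is stable.
Offered load a = λ/μ = cρ = 15.9/10.6 = 1.5000
P₀ = [ Σₙ₌₀^1 aⁿ/n! + a^2/(2!(1-ρ)) ]⁻¹
Σ = a^0/0! + a^1/1! = 1.0000 + 1.5000 = 2.5000
a^2/(2!(1-ρ)) = 2.2500/(2 × 0.2500) = 4.5000
P₀ = 1/(2.5000 + 4.5000) = 0.1429
Lq = P₀·a^2·ρ / (2!(1-ρ)²) = 0.14286 × 2.2500 × 0.75000 / (2 × 0.062500) = 1.9286
Wq = Lq/λ = 1.9286/15.9 = 0.1213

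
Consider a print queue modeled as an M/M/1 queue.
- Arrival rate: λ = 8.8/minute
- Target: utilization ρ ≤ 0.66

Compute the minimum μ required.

ρ = λ/μ, so μ = λ/ρ
μ ≥ 8.8/0.66 = 13.3333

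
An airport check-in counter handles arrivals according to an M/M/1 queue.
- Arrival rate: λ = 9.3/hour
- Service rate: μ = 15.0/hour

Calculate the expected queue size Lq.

ρ = λ/μ = 9.3/15.0 = 0.6200
For M/M/1: Lq = λ²/(μ(μ-λ))
Lq = 86.49/(15.0 × 5.70)
Lq = 1.0116 passengers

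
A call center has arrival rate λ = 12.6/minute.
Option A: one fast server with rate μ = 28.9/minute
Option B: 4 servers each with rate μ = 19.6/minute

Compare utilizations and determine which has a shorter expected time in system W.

Option A: single server μ = 28.9 (M/M/1)
  ρ_A = 12.6/28.9 = 0.4360
  W_A = 1/(μ-λ) = 1/(28.9-12.6) = 1/16.30 = 0.06135

Option B: 4 servers μ = 19.6 (M/M/4)
  ρ_B = λ/(cμ) = 12.6/(4×19.6) = 0.1607
  Offered load a = λ/μ = cρ = 12.6/19.6 = 0.6429
  P₀ = [ Σₙ₌₀^3 aⁿ/n! + a^4/(4!(1-ρ)) ]⁻¹
  Σ = a^0/0! + a^1/1! + a^2/2! + a^3/3! = 1.0000 + 0.6429 + 0.2066 + 0.04428 = 1.8938
  a^4/(4!(1-ρ)) = 0.1708/(24 × 0.8393) = 0.008479
  P₀ = 1/(1.8938 + 0.008479) = 0.5257
  Lq = P₀·a^4·ρ / (4!(1-ρ)²) = 0.5257 × 0.1708 × 0.1607 / (24 × 0.7044) = 0.0008535
  Wq_B = Lq/λ = 0.0008535/12.6 = 0.00006774
  W_B = Wq_B + 1/μ = 0.00006774 + 0.05102 = 0.05109

Since W_B = 0.05109 < W_A = 0.06135, Option B (multiple servers) has the shorter time in system.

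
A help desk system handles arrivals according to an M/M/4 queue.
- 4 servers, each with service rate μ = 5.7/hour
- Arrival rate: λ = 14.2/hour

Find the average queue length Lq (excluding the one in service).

Traffic intensity: ρ = λ/(cμ) = 14.2/(4×5.7) = 0.6228
Since ρ = 0.6228 < 1, system is stable.
Offered load a = λ/μ = cρ = 14.2/5.7 = 2.4912
P₀ = [ Σₙ₌₀^3 aⁿ/n! + a^4/(4!(1-ρ)) ]⁻¹
Σ = a^0/0! + a^1/1! + a^2/2! + a^3/3! = 1.0000 + 2.4912 + 3.1031 + 2.5769 = 9.1712
a^4/(4!(1-ρ)) = 38.5171/(24 × 0.37719) = 4.2548
P₀ = 1/(9.1712 + 4.2548) = 0.07448
Lq = P₀·a^4·ρ / (4!(1-ρ)²) = 0.074482 × 38.5171 × 0.62281 / (24 × 0.14227) = 0.5233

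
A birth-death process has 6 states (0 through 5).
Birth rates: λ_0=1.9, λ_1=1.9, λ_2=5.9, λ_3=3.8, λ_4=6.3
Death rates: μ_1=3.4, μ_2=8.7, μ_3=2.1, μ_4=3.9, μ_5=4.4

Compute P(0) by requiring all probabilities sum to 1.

Ratios P(n)/P(0) = (λ₀···λₙ₋₁)/(μ₁···μₙ):
P(1)/P(0) = (1.9)/(3.4) = 0.5588
P(2)/P(0) = (1.9×1.9)/(3.4×8.7) = 0.1220
P(3)/P(0) = (1.9×1.9×5.9)/(3.4×8.7×2.1) = 0.3429
P(4)/P(0) = (1.9×1.9×5.9×3.8)/(3.4×8.7×2.1×3.9) = 0.3341
P(5)/P(0) = (1.9×1.9×5.9×3.8×6.3)/(3.4×8.7×2.1×3.9×4.4) = 0.4784

Normalization: ∑ P(n) = 1
P(0) × (1.0000 + 0.5588 + 0.1220 + 0.3429 + 0.3341 + 0.4784) = 1
P(0) × 2.8362 = 1
P(0) = 1/2.8362 = 0.3526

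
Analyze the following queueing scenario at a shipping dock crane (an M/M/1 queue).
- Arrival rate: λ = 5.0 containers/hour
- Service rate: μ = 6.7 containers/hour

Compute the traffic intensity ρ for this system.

Server utilization: ρ = λ/μ
ρ = 5.0/6.7 = 0.7463
The server is busy 74.63% of the time.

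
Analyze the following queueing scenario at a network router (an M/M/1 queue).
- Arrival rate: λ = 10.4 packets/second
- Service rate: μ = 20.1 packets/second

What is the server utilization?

Server utilization: ρ = λ/μ
ρ = 10.4/20.1 = 0.5174
The server is busy 51.74% of the time.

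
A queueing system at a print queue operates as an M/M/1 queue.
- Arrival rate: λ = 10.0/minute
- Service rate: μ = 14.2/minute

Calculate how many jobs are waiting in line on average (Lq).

ρ = λ/μ = 10.0/14.2 = 0.7042
For M/M/1: Lq = λ²/(μ(μ-λ))
Lq = 100.00/(14.2 × 4.20)
Lq = 1.6767 jobs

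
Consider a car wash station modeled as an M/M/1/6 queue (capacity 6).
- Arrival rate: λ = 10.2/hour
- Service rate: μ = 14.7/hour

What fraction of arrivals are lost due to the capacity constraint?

ρ = λ/μ = 10.2/14.7 = 0.69388
P₀ = (1-ρ)/(1-ρ^(K+1)) = (1-0.69388)/(1-0.69388^7) = 0.3061/0.9226 = 0.3318
P_K = P₀×ρ^K = 0.3318 × 0.69388^6 = 0.3318 × 0.1116 = 0.03703
Blocking probability = 3.70%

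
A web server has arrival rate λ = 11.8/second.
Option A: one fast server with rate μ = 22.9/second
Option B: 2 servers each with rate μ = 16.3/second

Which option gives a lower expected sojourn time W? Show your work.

Option A: single server μ = 22.9 (M/M/1)
  ρ_A = 11.8/22.9 = 0.5153
  W_A = 1/(μ-λ) = 1/(22.9-11.8) = 1/11.10 = 0.09009

Option B: 2 servers μ = 16.3 (M/M/2)
  ρ_B = λ/(cμ) = 11.8/(2×16.3) = 0.3620
  Offered load a = λ/μ = cρ = 11.8/16.3 = 0.7239
  P₀ = [ Σₙ₌₀^1 aⁿ/n! + a^2/(2!(1-ρ)) ]⁻¹
  Σ = a^0/0! + a^1/1! = 1.0000 + 0.7239 = 1.7239
  a^2/(2!(1-ρ)) = 0.5241/(2 × 0.6380) = 0.4107
  P₀ = 1/(1.7239 + 0.4107) = 0.4685
  Lq = P₀·a^2·ρ / (2!(1-ρ)²) = 0.46847 × 0.52407 × 0.36196 / (2 × 0.40709) = 0.1091
  Wq_B = Lq/λ = 0.10915/11.8 = 0.009250
  W_B = Wq_B + 1/μ = 0.009250 + 0.06135 = 0.07060

Since W_B = 0.07060 < W_A = 0.09009, Option B (multiple servers) has the shorter time in system.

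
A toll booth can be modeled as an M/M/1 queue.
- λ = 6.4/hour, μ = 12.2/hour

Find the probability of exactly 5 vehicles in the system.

ρ = λ/μ = 6.4/12.2 = 0.5246
P(n) = (1-ρ)ρⁿ
P(5) = (1-0.5246) × 0.5246^5
P(5) = 0.4754 × 0.03973
P(5) = 0.01889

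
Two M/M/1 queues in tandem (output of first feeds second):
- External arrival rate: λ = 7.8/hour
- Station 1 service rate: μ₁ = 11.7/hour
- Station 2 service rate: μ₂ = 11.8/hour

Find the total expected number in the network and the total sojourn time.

By Jackson's theorem, each station behaves as independent M/M/1.
Station 1: ρ₁ = 7.8/11.7 = 0.6667, L₁ = ρ₁/(1-ρ₁) = λ/(μ₁-λ) = 7.8/3.90 = 2.0000
Station 2: ρ₂ = 7.8/11.8 = 0.6610, L₂ = ρ₂/(1-ρ₂) = λ/(μ₂-λ) = 7.8/4.00 = 1.9500
Total: L = L₁ + L₂ = 2.0000 + 1.9500 = 3.9500
W = L/λ = 3.9500/7.8 = 0.5064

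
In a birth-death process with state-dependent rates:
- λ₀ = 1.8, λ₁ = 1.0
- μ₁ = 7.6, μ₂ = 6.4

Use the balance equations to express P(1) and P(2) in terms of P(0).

Balance equations:
State 0: λ₀P₀ = μ₁P₁ → P₁ = (λ₀/μ₁)P₀ = (1.8/7.6)P₀ = 0.2368P₀
State 1: P₂ = (λ₀λ₁)/(μ₁μ₂)P₀ = (1.8×1.0)/(7.6×6.4)P₀ = 0.03701P₀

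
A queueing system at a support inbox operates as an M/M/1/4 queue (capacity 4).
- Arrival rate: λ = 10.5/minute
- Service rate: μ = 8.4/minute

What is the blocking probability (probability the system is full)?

ρ = λ/μ = 10.5/8.4 = 1.2500
P₀ = (1-ρ)/(1-ρ^(K+1)) = (1-1.2500)/(1-1.2500^5) = -0.2500/-2.0518 = 0.1218
P_K = P₀×ρ^K = 0.12185 × 1.2500^4 = 0.12185 × 2.4414 = 0.2975
Blocking probability = 29.75%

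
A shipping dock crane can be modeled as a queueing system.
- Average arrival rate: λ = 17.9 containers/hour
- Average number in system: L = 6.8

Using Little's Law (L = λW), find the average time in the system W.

Little's Law: L = λW, so W = L/λ
W = 6.8/17.9 = 0.3799 hours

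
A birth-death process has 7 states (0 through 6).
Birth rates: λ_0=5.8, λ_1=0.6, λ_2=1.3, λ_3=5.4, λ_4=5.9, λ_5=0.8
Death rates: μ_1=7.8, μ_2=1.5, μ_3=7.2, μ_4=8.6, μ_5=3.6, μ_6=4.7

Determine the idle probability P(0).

Ratios P(n)/P(0) = (λ₀···λₙ₋₁)/(μ₁···μₙ):
P(1)/P(0) = (5.8)/(7.8) = 0.7436
P(2)/P(0) = (5.8×0.6)/(7.8×1.5) = 0.2974
P(3)/P(0) = (5.8×0.6×1.3)/(7.8×1.5×7.2) = 0.05370
P(4)/P(0) = (5.8×0.6×1.3×5.4)/(7.8×1.5×7.2×8.6) = 0.03372
P(5)/P(0) = (5.8×0.6×1.3×5.4×5.9)/(7.8×1.5×7.2×8.6×3.6) = 0.05526
P(6)/P(0) = (5.8×0.6×1.3×5.4×5.9×0.8)/(7.8×1.5×7.2×8.6×3.6×4.7) = 0.009407

Normalization: ∑ P(n) = 1
P(0) × (1.0000 + 0.7436 + 0.2974 + 0.05370 + 0.03372 + 0.05526 + 0.009407) = 1
P(0) × 2.1931 = 1
P(0) = 1/2.1931 = 0.4560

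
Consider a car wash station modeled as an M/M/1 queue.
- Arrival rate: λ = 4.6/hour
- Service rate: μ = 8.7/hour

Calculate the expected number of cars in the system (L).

ρ = λ/μ = 4.6/8.7 = 0.5287
For M/M/1: L = λ/(μ-λ)
L = 4.6/(8.7-4.6) = 4.6/4.10
L = 1.1220 cars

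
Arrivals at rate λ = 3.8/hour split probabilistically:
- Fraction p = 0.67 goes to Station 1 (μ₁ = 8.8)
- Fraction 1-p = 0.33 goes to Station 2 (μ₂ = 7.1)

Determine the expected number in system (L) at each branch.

Effective rates: λ₁ = 3.8×0.67 = 2.546, λ₂ = 3.8×0.33 = 1.254
Station 1: ρ₁ = 2.546/8.8 = 0.2893, L₁ = ρ₁/(1-ρ₁) = 0.2893/(1-0.2893) = 0.4071
Station 2: ρ₂ = 1.254/7.1 = 0.1766, L₂ = ρ₂/(1-ρ₂) = 0.1766/(1-0.1766) = 0.2145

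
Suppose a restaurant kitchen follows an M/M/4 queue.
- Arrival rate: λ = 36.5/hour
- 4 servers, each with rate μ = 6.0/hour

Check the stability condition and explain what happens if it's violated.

Stability requires ρ = λ/(cμ) < 1
ρ = 36.5/(4 × 6.0) = 36.5/24.00 = 1.5208
Since 1.5208 ≥ 1, the system is UNSTABLE.
Need c > λ/μ = 36.5/6.0 = 6.08.
Minimum servers needed: c = 7.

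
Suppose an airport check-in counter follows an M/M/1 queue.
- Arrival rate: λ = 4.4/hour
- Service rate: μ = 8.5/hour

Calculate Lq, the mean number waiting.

ρ = λ/μ = 4.4/8.5 = 0.5176
For M/M/1: Lq = λ²/(μ(μ-λ))
Lq = 19.36/(8.5 × 4.10)
Lq = 0.5555 passengers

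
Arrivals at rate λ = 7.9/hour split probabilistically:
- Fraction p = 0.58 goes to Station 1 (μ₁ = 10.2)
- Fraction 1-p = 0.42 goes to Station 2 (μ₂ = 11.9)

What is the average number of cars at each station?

Effective rates: λ₁ = 7.9×0.58 = 4.582, λ₂ = 7.9×0.42 = 3.318
Station 1: ρ₁ = 4.582/10.2 = 0.44922, L₁ = ρ₁/(1-ρ₁) = 0.44922/(1-0.44922) = 0.8156
Station 2: ρ₂ = 3.318/11.9 = 0.2788, L₂ = ρ₂/(1-ρ₂) = 0.2788/(1-0.2788) = 0.3866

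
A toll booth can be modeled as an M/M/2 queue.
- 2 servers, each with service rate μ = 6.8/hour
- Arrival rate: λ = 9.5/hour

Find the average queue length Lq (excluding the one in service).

Traffic intensity: ρ = λ/(cμ) = 9.5/(2×6.8) = 0.6985
Since ρ = 0.6985 < 1, system is stable.
Offered load a = λ/μ = cρ = 9.5/6.8 = 1.3971
P₀ = [ Σₙ₌₀^1 aⁿ/n! + a^2/(2!(1-ρ)) ]⁻¹
Σ = a^0/0! + a^1/1! = 1.0000 + 1.3971 = 2.3971
a^2/(2!(1-ρ)) = 1.9518/(2 × 0.30147) = 3.2371
P₀ = 1/(2.3971 + 3.2371) = 0.1775
Lq = P₀·a^2·ρ / (2!(1-ρ)²) = 0.17749 × 1.9518 × 0.69853 / (2 × 0.090885) = 1.3313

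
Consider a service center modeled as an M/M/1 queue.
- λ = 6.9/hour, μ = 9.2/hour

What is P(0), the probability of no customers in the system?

ρ = λ/μ = 6.9/9.2 = 0.7500
P(0) = 1 - ρ = 1 - 0.7500 = 0.2500
The server is idle 25.00% of the time.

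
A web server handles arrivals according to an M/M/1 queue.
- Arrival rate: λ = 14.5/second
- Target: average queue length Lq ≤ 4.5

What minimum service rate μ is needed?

For M/M/1: Lq = λ²/(μ(μ-λ))
Need Lq ≤ 4.5, i.e. μ(μ-λ) ≥ λ²/4.5
μ² - 14.5μ - 210.25/4.5 ≥ 0  →  μ² - 14.5μ - 46.72222 ≥ 0
Quadratic formula (positive root): μ = [λ + √(λ² + 4×46.72222)]/2
Discriminant: 210.25 + 4×46.72222 = 397.1389, √397.1389 = 19.9283
μ ≥ (14.5 + 19.9283)/2 = 17.2142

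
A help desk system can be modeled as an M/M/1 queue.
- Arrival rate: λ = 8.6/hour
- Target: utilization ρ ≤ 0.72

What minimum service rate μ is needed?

ρ = λ/μ, so μ = λ/ρ
μ ≥ 8.6/0.72 = 11.9444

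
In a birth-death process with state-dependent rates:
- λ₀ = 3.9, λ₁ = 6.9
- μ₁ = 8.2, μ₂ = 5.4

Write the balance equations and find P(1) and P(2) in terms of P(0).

Balance equations:
State 0: λ₀P₀ = μ₁P₁ → P₁ = (λ₀/μ₁)P₀ = (3.9/8.2)P₀ = 0.4756P₀
State 1: P₂ = (λ₀λ₁)/(μ₁μ₂)P₀ = (3.9×6.9)/(8.2×5.4)P₀ = 0.6077P₀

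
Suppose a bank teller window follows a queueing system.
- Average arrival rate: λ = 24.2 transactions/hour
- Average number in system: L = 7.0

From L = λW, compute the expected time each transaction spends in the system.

Little's Law: L = λW, so W = L/λ
W = 7.0/24.2 = 0.2893 hours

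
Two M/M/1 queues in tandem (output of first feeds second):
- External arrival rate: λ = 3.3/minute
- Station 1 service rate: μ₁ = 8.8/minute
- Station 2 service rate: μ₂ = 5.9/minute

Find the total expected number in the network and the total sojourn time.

By Jackson's theorem, each station behaves as independent M/M/1.
Station 1: ρ₁ = 3.3/8.8 = 0.3750, L₁ = ρ₁/(1-ρ₁) = λ/(μ₁-λ) = 3.3/5.50 = 0.6000
Station 2: ρ₂ = 3.3/5.9 = 0.5593, L₂ = ρ₂/(1-ρ₂) = λ/(μ₂-λ) = 3.3/2.60 = 1.2692
Total: L = L₁ + L₂ = 0.6000 + 1.2692 = 1.8692
W = L/λ = 1.8692/3.3 = 0.5664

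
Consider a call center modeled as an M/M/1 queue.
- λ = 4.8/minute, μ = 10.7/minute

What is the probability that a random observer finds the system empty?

ρ = λ/μ = 4.8/10.7 = 0.4486
P(0) = 1 - ρ = 1 - 0.4486 = 0.5514
The server is idle 55.14% of the time.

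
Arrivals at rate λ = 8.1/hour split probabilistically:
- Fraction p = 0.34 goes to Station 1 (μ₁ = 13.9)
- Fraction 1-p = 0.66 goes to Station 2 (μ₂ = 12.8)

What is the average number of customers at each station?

Effective rates: λ₁ = 8.1×0.34 = 2.754, λ₂ = 8.1×0.66 = 5.346
Station 1: ρ₁ = 2.754/13.9 = 0.19813, L₁ = ρ₁/(1-ρ₁) = 0.19813/(1-0.19813) = 0.2471
Station 2: ρ₂ = 5.346/12.8 = 0.41766, L₂ = ρ₂/(1-ρ₂) = 0.41766/(1-0.41766) = 0.7172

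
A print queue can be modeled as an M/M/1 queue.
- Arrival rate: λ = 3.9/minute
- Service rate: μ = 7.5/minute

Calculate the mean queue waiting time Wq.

First, compute utilization: ρ = λ/μ = 3.9/7.5 = 0.5200
For M/M/1: Wq = λ/(μ(μ-λ))
Wq = 3.9/(7.5 × (7.5-3.9))
Wq = 3.9/(7.5 × 3.60)
Wq = 0.1444 minutes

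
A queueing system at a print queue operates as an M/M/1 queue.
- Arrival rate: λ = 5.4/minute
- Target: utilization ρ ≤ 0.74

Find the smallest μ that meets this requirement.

ρ = λ/μ, so μ = λ/ρ
μ ≥ 5.4/0.74 = 7.2973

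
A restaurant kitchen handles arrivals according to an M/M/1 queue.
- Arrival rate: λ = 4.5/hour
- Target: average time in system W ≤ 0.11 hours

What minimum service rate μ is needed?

For M/M/1: W = 1/(μ-λ)
Need W ≤ 0.11, so 1/(μ-λ) ≤ 0.11
μ - λ ≥ 1/0.11 = 9.0909
μ ≥ 4.5 + 9.0909 = 13.5909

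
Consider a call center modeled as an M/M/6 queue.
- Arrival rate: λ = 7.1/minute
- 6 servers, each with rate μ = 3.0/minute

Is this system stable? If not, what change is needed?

Stability requires ρ = λ/(cμ) < 1
ρ = 7.1/(6 × 3.0) = 7.1/18.00 = 0.3944
Since 0.3944 < 1, the system is STABLE.
The servers are busy 39.44% of the time.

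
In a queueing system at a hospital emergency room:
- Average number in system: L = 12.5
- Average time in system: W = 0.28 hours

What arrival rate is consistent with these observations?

Little's Law: L = λW, so λ = L/W
λ = 12.5/0.28 = 44.6429 patients/hour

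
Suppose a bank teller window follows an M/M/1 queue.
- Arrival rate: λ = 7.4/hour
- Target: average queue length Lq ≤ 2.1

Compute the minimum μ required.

For M/M/1: Lq = λ²/(μ(μ-λ))
Need Lq ≤ 2.1, i.e. μ(μ-λ) ≥ λ²/2.1
μ² - 7.4μ - 54.76/2.1 ≥ 0  →  μ² - 7.4μ - 26.0762 ≥ 0
Quadratic formula (positive root): μ = [λ + √(λ² + 4×26.0762)]/2
Discriminant: 54.76 + 4×26.0762 = 159.0648, √159.0648 = 12.61209
μ ≥ (7.4 + 12.61209)/2 = 10.0060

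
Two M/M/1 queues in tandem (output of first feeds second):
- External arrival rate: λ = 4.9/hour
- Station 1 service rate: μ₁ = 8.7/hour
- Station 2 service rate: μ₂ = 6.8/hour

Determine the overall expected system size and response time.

By Jackson's theorem, each station behaves as independent M/M/1.
Station 1: ρ₁ = 4.9/8.7 = 0.5632, L₁ = ρ₁/(1-ρ₁) = λ/(μ₁-λ) = 4.9/3.80 = 1.2895
Station 2: ρ₂ = 4.9/6.8 = 0.7206, L₂ = ρ₂/(1-ρ₂) = λ/(μ₂-λ) = 4.9/1.90 = 2.5789
Total: L = L₁ + L₂ = 1.2895 + 2.5789 = 3.8684
W = L/λ = 3.8684/4.9 = 0.7895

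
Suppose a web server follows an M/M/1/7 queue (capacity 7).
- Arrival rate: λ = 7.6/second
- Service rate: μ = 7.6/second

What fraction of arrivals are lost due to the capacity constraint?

ρ = λ/μ = 7.6/7.6 = 1 exactly.
With ρ = 1 the usual (1-ρ)/(1-ρ^(K+1)) form is 0/0; instead every state 0..K is equally likely.
P₀ = 1/(K+1) = 1/8 = 0.1250
P_K = P₀×ρ^K = P₀ = 0.1250
Blocking probability = 12.50%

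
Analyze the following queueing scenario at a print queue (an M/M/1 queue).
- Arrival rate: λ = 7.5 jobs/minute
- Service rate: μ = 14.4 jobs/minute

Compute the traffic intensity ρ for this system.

Server utilization: ρ = λ/μ
ρ = 7.5/14.4 = 0.5208
The server is busy 52.08% of the time.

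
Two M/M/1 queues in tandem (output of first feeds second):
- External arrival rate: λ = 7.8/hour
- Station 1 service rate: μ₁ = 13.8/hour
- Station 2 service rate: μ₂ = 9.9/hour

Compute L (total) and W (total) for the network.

By Jackson's theorem, each station behaves as independent M/M/1.
Station 1: ρ₁ = 7.8/13.8 = 0.5652, L₁ = ρ₁/(1-ρ₁) = λ/(μ₁-λ) = 7.8/6.00 = 1.3000
Station 2: ρ₂ = 7.8/9.9 = 0.7879, L₂ = ρ₂/(1-ρ₂) = λ/(μ₂-λ) = 7.8/2.10 = 3.7143
Total: L = L₁ + L₂ = 1.3000 + 3.7143 = 5.0143
W = L/λ = 5.0143/7.8 = 0.6429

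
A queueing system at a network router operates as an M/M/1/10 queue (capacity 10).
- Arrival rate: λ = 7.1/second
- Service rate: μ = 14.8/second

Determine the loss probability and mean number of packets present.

ρ = λ/μ = 7.1/14.8 = 0.47973
P₀ = (1-ρ)/(1-ρ^(K+1)) = (1-0.47973)/(1-0.47973^11) = 0.52027/0.99969 = 0.5204
P_K = P₀×ρ^K = 0.5204 × 0.47973^10 = 0.5204 × 0.0006456 = 0.0003360
Blocking probability P_10 = 0.0003360 (0.03360%)
L = ρ[1 - (K+1)ρ^K + Kρ^(K+1)] / [(1-ρ)(1-ρ^(K+1))]
L = 0.47973 × (1 - 11×0.0006456 + 10×0.0003097) / ((1 - 0.47973) × (1 - 0.0003097)) = 0.9187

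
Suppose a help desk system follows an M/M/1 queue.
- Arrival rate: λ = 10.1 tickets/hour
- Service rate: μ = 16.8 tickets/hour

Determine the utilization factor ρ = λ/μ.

Server utilization: ρ = λ/μ
ρ = 10.1/16.8 = 0.6012
The server is busy 60.12% of the time.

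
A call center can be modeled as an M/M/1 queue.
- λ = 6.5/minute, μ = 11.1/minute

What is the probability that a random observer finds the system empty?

ρ = λ/μ = 6.5/11.1 = 0.5856
P(0) = 1 - ρ = 1 - 0.5856 = 0.4144
The server is idle 41.44% of the time.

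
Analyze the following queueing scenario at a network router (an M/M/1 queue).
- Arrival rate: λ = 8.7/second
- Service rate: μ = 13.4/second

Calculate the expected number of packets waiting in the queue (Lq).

ρ = λ/μ = 8.7/13.4 = 0.6493
For M/M/1: Lq = λ²/(μ(μ-λ))
Lq = 75.69/(13.4 × 4.70)
Lq = 1.2018 packets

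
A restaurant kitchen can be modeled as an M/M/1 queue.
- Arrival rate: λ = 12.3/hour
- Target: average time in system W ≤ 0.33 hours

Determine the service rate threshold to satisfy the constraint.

For M/M/1: W = 1/(μ-λ)
Need W ≤ 0.33, so 1/(μ-λ) ≤ 0.33
μ - λ ≥ 1/0.33 = 3.0303
μ ≥ 12.3 + 3.0303 = 15.3303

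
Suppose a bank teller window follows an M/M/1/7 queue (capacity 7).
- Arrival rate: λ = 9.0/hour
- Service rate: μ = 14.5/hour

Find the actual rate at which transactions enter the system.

ρ = λ/μ = 9.0/14.5 = 0.62069
P₀ = (1-ρ)/(1-ρ^(K+1)) = (1-0.62069)/(1-0.62069^8) = 0.37931/0.97797 = 0.3879
P_K = P₀×ρ^K = 0.3879 × 0.62069^7 = 0.3879 × 0.03549 = 0.01377
λ_eff = λ(1-P_K) = 9.0 × (1 - 0.01377) = 9.0 × 0.98623 = 8.8761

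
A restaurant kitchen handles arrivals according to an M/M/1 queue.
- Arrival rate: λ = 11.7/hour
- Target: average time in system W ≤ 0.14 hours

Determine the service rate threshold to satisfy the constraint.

For M/M/1: W = 1/(μ-λ)
Need W ≤ 0.14, so 1/(μ-λ) ≤ 0.14
μ - λ ≥ 1/0.14 = 7.1429
μ ≥ 11.7 + 7.1429 = 18.8429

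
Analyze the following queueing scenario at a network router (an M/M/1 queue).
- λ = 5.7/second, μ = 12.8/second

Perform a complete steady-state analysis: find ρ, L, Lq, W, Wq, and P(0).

Step 1: ρ = λ/μ = 5.7/12.8 = 0.4453
Step 2: L = λ/(μ-λ) = 5.7/7.10 = 0.8028
Step 3: Lq = λ²/(μ(μ-λ)) = 32.49/(12.8×7.10) = 0.3575
Step 4: W = 1/(μ-λ) = 1/7.10 = 0.14085
Step 5: Wq = λ/(μ(μ-λ)) = 5.7/(12.8×7.10) = 0.06272
Step 6: P(0) = 1-ρ = 0.5547
Verify: L = λW = 5.7×0.14085 = 0.8028 ✔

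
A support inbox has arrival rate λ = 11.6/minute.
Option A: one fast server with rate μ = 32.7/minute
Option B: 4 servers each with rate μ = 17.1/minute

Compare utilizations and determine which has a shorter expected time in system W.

Option A: single server μ = 32.7 (M/M/1)
  ρ_A = 11.6/32.7 = 0.3547
  W_A = 1/(μ-λ) = 1/(32.7-11.6) = 1/21.10 = 0.04739

Option B: 4 servers μ = 17.1 (M/M/4)
  ρ_B = λ/(cμ) = 11.6/(4×17.1) = 0.1696
  Offered load a = λ/μ = cρ = 11.6/17.1 = 0.6784
  P₀ = [ Σₙ₌₀^3 aⁿ/n! + a^4/(4!(1-ρ)) ]⁻¹
  Σ = a^0/0! + a^1/1! + a^2/2! + a^3/3! = 1.0000 + 0.6784 + 0.2301 + 0.05203 = 1.9605
  a^4/(4!(1-ρ)) = 0.2118/(24 × 0.8304) = 0.01063
  P₀ = 1/(1.9605 + 0.01063) = 0.5073
  Lq = P₀·a^4·ρ / (4!(1-ρ)²) = 0.5073 × 0.2118 × 0.1696 / (24 × 0.6896) = 0.001101
  Wq_B = Lq/λ = 0.00110089/11.6 = 0.00009490
  W_B = Wq_B + 1/μ = 0.00009490 + 0.05848 = 0.05857

Since W_A = 0.04739 < W_B = 0.05857, Option A (single fast server) has the shorter time in system.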